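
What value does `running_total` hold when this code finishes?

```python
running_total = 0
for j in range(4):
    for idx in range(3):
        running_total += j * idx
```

Let's trace through this code step by step.

Initialize: running_total = 0
Entering loop: for j in range(4):

After execution: running_total = 18
18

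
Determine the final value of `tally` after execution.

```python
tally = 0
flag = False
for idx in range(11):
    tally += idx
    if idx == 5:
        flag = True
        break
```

Let's trace through this code step by step.

Initialize: tally = 0
Initialize: flag = False
Entering loop: for idx in range(11):

After execution: tally = 15
15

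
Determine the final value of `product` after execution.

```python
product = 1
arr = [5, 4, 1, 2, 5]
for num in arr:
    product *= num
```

Let's trace through this code step by step.

Initialize: product = 1
Initialize: arr = [5, 4, 1, 2, 5]
Entering loop: for num in arr:

After execution: product = 200
200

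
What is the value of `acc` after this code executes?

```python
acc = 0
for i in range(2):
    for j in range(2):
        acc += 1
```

Let's trace through this code step by step.

Initialize: acc = 0
Entering loop: for i in range(2):

After execution: acc = 4
4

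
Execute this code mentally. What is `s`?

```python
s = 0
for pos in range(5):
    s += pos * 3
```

Let's trace through this code step by step.

Initialize: s = 0
Entering loop: for pos in range(5):

After execution: s = 30
30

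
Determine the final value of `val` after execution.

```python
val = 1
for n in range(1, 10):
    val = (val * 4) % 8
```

Let's trace through this code step by step.

Initialize: val = 1
Entering loop: for n in range(1, 10):

After execution: val = 0
0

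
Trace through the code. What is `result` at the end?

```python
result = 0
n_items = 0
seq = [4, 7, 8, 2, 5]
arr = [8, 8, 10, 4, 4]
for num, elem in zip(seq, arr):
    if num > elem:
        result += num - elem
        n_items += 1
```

Let's trace through this code step by step.

Initialize: result = 0
Initialize: n_items = 0
Initialize: seq = [4, 7, 8, 2, 5]
Initialize: arr = [8, 8, 10, 4, 4]
Entering loop: for num, elem in zip(seq, arr):

After execution: result = 1
1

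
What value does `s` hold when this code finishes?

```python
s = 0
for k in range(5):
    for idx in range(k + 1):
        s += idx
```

Let's trace through this code step by step.

Initialize: s = 0
Entering loop: for k in range(5):

After execution: s = 20
20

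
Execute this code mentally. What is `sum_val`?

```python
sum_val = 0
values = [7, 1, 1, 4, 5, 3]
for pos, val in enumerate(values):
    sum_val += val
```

Let's trace through this code step by step.

Initialize: sum_val = 0
Initialize: values = [7, 1, 1, 4, 5, 3]
Entering loop: for pos, val in enumerate(values):

After execution: sum_val = 21
21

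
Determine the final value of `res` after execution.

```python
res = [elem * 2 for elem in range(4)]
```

Let's trace through this code step by step.

Initialize: res = [elem * 2 for elem in range(4)]

After execution: res = [0, 2, 4, 6]
[0, 2, 4, 6]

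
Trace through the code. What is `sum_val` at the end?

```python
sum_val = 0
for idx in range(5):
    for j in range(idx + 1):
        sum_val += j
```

Let's trace through this code step by step.

Initialize: sum_val = 0
Entering loop: for idx in range(5):

After execution: sum_val = 20
20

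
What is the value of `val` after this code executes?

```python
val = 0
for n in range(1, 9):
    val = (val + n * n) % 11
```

Let's trace through this code step by step.

Initialize: val = 0
Entering loop: for n in range(1, 9):

After execution: val = 6
6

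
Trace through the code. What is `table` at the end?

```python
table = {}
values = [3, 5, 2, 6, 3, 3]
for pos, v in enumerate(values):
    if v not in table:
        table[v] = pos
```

Let's trace through this code step by step.

Initialize: table = {}
Initialize: values = [3, 5, 2, 6, 3, 3]
Entering loop: for pos, v in enumerate(values):

After execution: table = {3: 0, 5: 1, 2: 2, 6: 3}
{3: 0, 5: 1, 2: 2, 6: 3}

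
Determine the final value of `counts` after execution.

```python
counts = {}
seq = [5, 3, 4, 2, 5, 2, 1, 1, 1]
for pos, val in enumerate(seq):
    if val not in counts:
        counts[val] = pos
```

Let's trace through this code step by step.

Initialize: counts = {}
Initialize: seq = [5, 3, 4, 2, 5, 2, 1, 1, 1]
Entering loop: for pos, val in enumerate(seq):

After execution: counts = {5: 0, 3: 1, 4: 2, 2: 3, 1: 6}
{5: 0, 3: 1, 4: 2, 2: 3, 1: 6}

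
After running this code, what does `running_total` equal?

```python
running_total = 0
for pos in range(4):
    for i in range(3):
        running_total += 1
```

Let's trace through this code step by step.

Initialize: running_total = 0
Entering loop: for pos in range(4):

After execution: running_total = 12
12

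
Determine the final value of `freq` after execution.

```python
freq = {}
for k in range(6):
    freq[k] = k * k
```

Let's trace through this code step by step.

Initialize: freq = {}
Entering loop: for k in range(6):

After execution: freq = {0: 0, 1: 1, 2: 4, 3: 9, 4: 16, 5: 25}
{0: 0, 1: 1, 2: 4, 3: 9, 4: 16, 5: 25}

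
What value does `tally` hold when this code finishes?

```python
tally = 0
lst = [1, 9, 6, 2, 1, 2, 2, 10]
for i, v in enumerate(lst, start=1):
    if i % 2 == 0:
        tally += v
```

Let's trace through this code step by step.

Initialize: tally = 0
Initialize: lst = [1, 9, 6, 2, 1, 2, 2, 10]
Entering loop: for i, v in enumerate(lst, start=1):

After execution: tally = 23
23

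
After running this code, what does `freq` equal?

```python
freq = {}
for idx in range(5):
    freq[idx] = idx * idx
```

Let's trace through this code step by step.

Initialize: freq = {}
Entering loop: for idx in range(5):

After execution: freq = {0: 0, 1: 1, 2: 4, 3: 9, 4: 16}
{0: 0, 1: 1, 2: 4, 3: 9, 4: 16}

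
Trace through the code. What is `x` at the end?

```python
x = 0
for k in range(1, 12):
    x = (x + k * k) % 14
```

Let's trace through this code step by step.

Initialize: x = 0
Entering loop: for k in range(1, 12):

After execution: x = 2
2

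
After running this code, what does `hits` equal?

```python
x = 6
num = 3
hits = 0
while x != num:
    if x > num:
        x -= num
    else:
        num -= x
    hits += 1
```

Let's trace through this code step by step.

Initialize: x = 6
Initialize: num = 3
Initialize: hits = 0
Entering loop: while x != num:

After execution: hits = 1
1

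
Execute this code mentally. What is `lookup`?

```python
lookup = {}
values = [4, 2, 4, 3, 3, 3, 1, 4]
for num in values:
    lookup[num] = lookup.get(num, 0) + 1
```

Let's trace through this code step by step.

Initialize: lookup = {}
Initialize: values = [4, 2, 4, 3, 3, 3, 1, 4]
Entering loop: for num in values:

After execution: lookup = {4: 3, 2: 1, 3: 3, 1: 1}
{4: 3, 2: 1, 3: 3, 1: 1}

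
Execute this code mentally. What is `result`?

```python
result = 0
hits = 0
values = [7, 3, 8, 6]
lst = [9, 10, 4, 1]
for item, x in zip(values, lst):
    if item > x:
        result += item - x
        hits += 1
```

Let's trace through this code step by step.

Initialize: result = 0
Initialize: hits = 0
Initialize: values = [7, 3, 8, 6]
Initialize: lst = [9, 10, 4, 1]
Entering loop: for item, x in zip(values, lst):

After execution: result = 9
9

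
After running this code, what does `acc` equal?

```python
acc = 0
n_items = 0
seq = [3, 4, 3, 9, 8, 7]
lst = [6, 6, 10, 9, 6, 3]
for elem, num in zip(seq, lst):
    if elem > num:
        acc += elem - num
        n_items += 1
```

Let's trace through this code step by step.

Initialize: acc = 0
Initialize: n_items = 0
Initialize: seq = [3, 4, 3, 9, 8, 7]
Initialize: lst = [6, 6, 10, 9, 6, 3]
Entering loop: for elem, num in zip(seq, lst):

After execution: acc = 6
6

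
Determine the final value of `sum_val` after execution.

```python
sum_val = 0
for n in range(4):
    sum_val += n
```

Let's trace through this code step by step.

Initialize: sum_val = 0
Entering loop: for n in range(4):

After execution: sum_val = 6
6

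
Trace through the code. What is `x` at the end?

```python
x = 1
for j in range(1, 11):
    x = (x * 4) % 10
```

Let's trace through this code step by step.

Initialize: x = 1
Entering loop: for j in range(1, 11):

After execution: x = 6
6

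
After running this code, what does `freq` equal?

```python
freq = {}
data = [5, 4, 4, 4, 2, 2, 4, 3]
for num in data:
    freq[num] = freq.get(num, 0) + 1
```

Let's trace through this code step by step.

Initialize: freq = {}
Initialize: data = [5, 4, 4, 4, 2, 2, 4, 3]
Entering loop: for num in data:

After execution: freq = {5: 1, 4: 4, 2: 2, 3: 1}
{5: 1, 4: 4, 2: 2, 3: 1}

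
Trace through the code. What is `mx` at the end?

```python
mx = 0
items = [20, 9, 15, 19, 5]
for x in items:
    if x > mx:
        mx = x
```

Let's trace through this code step by step.

Initialize: mx = 0
Initialize: items = [20, 9, 15, 19, 5]
Entering loop: for x in items:

After execution: mx = 20
20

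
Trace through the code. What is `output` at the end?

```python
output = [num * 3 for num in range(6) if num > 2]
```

Let's trace through this code step by step.

Initialize: output = [num * 3 for num in range(6) if num > 2]

After execution: output = [9, 12, 15]
[9, 12, 15]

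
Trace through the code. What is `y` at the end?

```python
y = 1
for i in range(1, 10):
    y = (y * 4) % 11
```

Let's trace through this code step by step.

Initialize: y = 1
Entering loop: for i in range(1, 10):

After execution: y = 3
3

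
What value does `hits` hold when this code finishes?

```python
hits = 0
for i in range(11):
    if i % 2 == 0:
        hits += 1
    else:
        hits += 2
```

Let's trace through this code step by step.

Initialize: hits = 0
Entering loop: for i in range(11):

After execution: hits = 16
16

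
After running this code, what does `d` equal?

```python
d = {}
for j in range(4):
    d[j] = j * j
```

Let's trace through this code step by step.

Initialize: d = {}
Entering loop: for j in range(4):

After execution: d = {0: 0, 1: 1, 2: 4, 3: 9}
{0: 0, 1: 1, 2: 4, 3: 9}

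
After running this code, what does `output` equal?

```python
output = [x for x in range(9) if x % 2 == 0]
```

Let's trace through this code step by step.

Initialize: output = [x for x in range(9) if x % 2 == 0]

After execution: output = [0, 2, 4, 6, 8]
[0, 2, 4, 6, 8]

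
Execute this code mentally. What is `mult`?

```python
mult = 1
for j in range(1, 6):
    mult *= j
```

Let's trace through this code step by step.

Initialize: mult = 1
Entering loop: for j in range(1, 6):

After execution: mult = 120
120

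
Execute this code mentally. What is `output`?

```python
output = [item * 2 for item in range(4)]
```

Let's trace through this code step by step.

Initialize: output = [item * 2 for item in range(4)]

After execution: output = [0, 2, 4, 6]
[0, 2, 4, 6]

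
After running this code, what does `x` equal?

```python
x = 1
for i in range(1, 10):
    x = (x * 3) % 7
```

Let's trace through this code step by step.

Initialize: x = 1
Entering loop: for i in range(1, 10):

After execution: x = 6
6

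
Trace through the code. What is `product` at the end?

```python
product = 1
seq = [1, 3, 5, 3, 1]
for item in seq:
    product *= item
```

Let's trace through this code step by step.

Initialize: product = 1
Initialize: seq = [1, 3, 5, 3, 1]
Entering loop: for item in seq:

After execution: product = 45
45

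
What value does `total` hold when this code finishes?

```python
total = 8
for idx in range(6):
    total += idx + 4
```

Let's trace through this code step by step.

Initialize: total = 8
Entering loop: for idx in range(6):

After execution: total = 47
47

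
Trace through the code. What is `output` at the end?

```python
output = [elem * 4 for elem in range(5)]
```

Let's trace through this code step by step.

Initialize: output = [elem * 4 for elem in range(5)]

After execution: output = [0, 4, 8, 12, 16]
[0, 4, 8, 12, 16]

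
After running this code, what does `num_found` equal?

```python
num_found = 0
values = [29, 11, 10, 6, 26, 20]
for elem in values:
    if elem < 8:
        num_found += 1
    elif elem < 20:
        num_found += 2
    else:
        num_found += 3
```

Let's trace through this code step by step.

Initialize: num_found = 0
Initialize: values = [29, 11, 10, 6, 26, 20]
Entering loop: for elem in values:

After execution: num_found = 14
14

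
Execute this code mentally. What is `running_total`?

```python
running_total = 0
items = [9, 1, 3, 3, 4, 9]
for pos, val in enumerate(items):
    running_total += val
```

Let's trace through this code step by step.

Initialize: running_total = 0
Initialize: items = [9, 1, 3, 3, 4, 9]
Entering loop: for pos, val in enumerate(items):

After execution: running_total = 29
29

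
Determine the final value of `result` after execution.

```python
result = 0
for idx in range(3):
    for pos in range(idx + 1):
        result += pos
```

Let's trace through this code step by step.

Initialize: result = 0
Entering loop: for idx in range(3):

After execution: result = 4
4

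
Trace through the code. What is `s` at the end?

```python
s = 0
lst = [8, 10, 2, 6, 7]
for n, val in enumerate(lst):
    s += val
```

Let's trace through this code step by step.

Initialize: s = 0
Initialize: lst = [8, 10, 2, 6, 7]
Entering loop: for n, val in enumerate(lst):

After execution: s = 33
33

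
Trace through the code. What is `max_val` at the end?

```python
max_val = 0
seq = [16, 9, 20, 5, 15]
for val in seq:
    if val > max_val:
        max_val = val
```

Let's trace through this code step by step.

Initialize: max_val = 0
Initialize: seq = [16, 9, 20, 5, 15]
Entering loop: for val in seq:

After execution: max_val = 20
20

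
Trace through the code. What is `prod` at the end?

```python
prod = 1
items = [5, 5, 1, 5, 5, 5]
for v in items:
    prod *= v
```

Let's trace through this code step by step.

Initialize: prod = 1
Initialize: items = [5, 5, 1, 5, 5, 5]
Entering loop: for v in items:

After execution: prod = 3125
3125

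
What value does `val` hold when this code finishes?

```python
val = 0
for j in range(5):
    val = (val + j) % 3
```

Let's trace through this code step by step.

Initialize: val = 0
Entering loop: for j in range(5):

After execution: val = 1
1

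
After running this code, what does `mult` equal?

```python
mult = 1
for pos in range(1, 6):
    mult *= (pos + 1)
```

Let's trace through this code step by step.

Initialize: mult = 1
Entering loop: for pos in range(1, 6):

After execution: mult = 720
720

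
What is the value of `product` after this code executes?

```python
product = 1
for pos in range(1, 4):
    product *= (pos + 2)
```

Let's trace through this code step by step.

Initialize: product = 1
Entering loop: for pos in range(1, 4):

After execution: product = 60
60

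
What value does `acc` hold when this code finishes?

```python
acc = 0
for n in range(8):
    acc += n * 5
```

Let's trace through this code step by step.

Initialize: acc = 0
Entering loop: for n in range(8):

After execution: acc = 140
140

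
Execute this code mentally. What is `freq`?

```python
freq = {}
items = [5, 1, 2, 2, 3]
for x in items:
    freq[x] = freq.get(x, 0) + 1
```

Let's trace through this code step by step.

Initialize: freq = {}
Initialize: items = [5, 1, 2, 2, 3]
Entering loop: for x in items:

After execution: freq = {5: 1, 1: 1, 2: 2, 3: 1}
{5: 1, 1: 1, 2: 2, 3: 1}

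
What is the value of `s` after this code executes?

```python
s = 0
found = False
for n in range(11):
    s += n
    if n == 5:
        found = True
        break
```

Let's trace through this code step by step.

Initialize: s = 0
Initialize: found = False
Entering loop: for n in range(11):

After execution: s = 15
15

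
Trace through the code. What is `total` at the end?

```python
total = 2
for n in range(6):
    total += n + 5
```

Let's trace through this code step by step.

Initialize: total = 2
Entering loop: for n in range(6):

After execution: total = 47
47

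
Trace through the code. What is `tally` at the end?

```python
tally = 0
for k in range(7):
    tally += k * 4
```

Let's trace through this code step by step.

Initialize: tally = 0
Entering loop: for k in range(7):

After execution: tally = 84
84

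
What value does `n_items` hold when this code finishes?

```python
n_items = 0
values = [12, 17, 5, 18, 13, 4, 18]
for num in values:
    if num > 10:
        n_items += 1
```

Let's trace through this code step by step.

Initialize: n_items = 0
Initialize: values = [12, 17, 5, 18, 13, 4, 18]
Entering loop: for num in values:

After execution: n_items = 5
5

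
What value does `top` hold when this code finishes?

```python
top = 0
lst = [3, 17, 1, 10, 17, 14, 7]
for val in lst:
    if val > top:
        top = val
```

Let's trace through this code step by step.

Initialize: top = 0
Initialize: lst = [3, 17, 1, 10, 17, 14, 7]
Entering loop: for val in lst:

After execution: top = 17
17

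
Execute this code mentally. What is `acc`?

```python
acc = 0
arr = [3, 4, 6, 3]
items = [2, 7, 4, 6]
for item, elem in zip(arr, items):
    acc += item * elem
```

Let's trace through this code step by step.

Initialize: acc = 0
Initialize: arr = [3, 4, 6, 3]
Initialize: items = [2, 7, 4, 6]
Entering loop: for item, elem in zip(arr, items):

After execution: acc = 76
76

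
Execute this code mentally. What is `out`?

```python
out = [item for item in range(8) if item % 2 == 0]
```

Let's trace through this code step by step.

Initialize: out = [item for item in range(8) if item % 2 == 0]

After execution: out = [0, 2, 4, 6]
[0, 2, 4, 6]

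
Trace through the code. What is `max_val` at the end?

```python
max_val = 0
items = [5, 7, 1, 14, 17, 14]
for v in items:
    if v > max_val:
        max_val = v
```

Let's trace through this code step by step.

Initialize: max_val = 0
Initialize: items = [5, 7, 1, 14, 17, 14]
Entering loop: for v in items:

After execution: max_val = 17
17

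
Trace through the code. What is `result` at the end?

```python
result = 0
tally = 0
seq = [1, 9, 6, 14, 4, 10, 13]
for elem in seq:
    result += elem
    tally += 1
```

Let's trace through this code step by step.

Initialize: result = 0
Initialize: tally = 0
Initialize: seq = [1, 9, 6, 14, 4, 10, 13]
Entering loop: for elem in seq:

After execution: result = 57
57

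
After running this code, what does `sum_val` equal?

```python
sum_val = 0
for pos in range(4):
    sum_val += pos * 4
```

Let's trace through this code step by step.

Initialize: sum_val = 0
Entering loop: for pos in range(4):

After execution: sum_val = 24
24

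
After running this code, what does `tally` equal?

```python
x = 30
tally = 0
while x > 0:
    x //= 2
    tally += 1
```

Let's trace through this code step by step.

Initialize: x = 30
Initialize: tally = 0
Entering loop: while x > 0:

After execution: tally = 5
5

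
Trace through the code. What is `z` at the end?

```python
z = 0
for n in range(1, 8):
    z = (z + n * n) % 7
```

Let's trace through this code step by step.

Initialize: z = 0
Entering loop: for n in range(1, 8):

After execution: z = 0
0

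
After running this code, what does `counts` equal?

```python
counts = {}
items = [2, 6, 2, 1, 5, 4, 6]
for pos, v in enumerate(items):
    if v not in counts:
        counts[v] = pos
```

Let's trace through this code step by step.

Initialize: counts = {}
Initialize: items = [2, 6, 2, 1, 5, 4, 6]
Entering loop: for pos, v in enumerate(items):

After execution: counts = {2: 0, 6: 1, 1: 3, 5: 4, 4: 5}
{2: 0, 6: 1, 1: 3, 5: 4, 4: 5}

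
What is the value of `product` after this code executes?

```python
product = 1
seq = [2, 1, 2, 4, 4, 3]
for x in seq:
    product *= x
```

Let's trace through this code step by step.

Initialize: product = 1
Initialize: seq = [2, 1, 2, 4, 4, 3]
Entering loop: for x in seq:

After execution: product = 192
192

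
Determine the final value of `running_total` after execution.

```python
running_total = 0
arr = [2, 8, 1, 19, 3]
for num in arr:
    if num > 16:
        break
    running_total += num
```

Let's trace through this code step by step.

Initialize: running_total = 0
Initialize: arr = [2, 8, 1, 19, 3]
Entering loop: for num in arr:

After execution: running_total = 11
11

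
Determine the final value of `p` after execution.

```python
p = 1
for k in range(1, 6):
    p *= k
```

Let's trace through this code step by step.

Initialize: p = 1
Entering loop: for k in range(1, 6):

After execution: p = 120
120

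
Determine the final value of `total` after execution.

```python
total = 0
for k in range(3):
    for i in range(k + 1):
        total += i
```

Let's trace through this code step by step.

Initialize: total = 0
Entering loop: for k in range(3):

After execution: total = 4
4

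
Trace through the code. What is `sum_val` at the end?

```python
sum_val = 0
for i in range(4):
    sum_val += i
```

Let's trace through this code step by step.

Initialize: sum_val = 0
Entering loop: for i in range(4):

After execution: sum_val = 6
6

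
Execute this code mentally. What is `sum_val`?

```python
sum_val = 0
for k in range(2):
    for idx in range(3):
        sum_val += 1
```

Let's trace through this code step by step.

Initialize: sum_val = 0
Entering loop: for k in range(2):

After execution: sum_val = 6
6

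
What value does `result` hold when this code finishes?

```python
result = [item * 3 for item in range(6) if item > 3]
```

Let's trace through this code step by step.

Initialize: result = [item * 3 for item in range(6) if item > 3]

After execution: result = [12, 15]
[12, 15]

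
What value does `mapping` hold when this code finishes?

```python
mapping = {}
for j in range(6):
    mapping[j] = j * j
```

Let's trace through this code step by step.

Initialize: mapping = {}
Entering loop: for j in range(6):

After execution: mapping = {0: 0, 1: 1, 2: 4, 3: 9, 4: 16, 5: 25}
{0: 0, 1: 1, 2: 4, 3: 9, 4: 16, 5: 25}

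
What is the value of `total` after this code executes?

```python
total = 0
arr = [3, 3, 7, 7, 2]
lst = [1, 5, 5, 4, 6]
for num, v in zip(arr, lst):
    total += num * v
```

Let's trace through this code step by step.

Initialize: total = 0
Initialize: arr = [3, 3, 7, 7, 2]
Initialize: lst = [1, 5, 5, 4, 6]
Entering loop: for num, v in zip(arr, lst):

After execution: total = 93
93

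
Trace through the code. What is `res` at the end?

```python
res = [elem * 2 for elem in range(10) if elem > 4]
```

Let's trace through this code step by step.

Initialize: res = [elem * 2 for elem in range(10) if elem > 4]

After execution: res = [10, 12, 14, 16, 18]
[10, 12, 14, 16, 18]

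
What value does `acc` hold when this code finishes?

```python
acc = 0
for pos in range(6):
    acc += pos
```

Let's trace through this code step by step.

Initialize: acc = 0
Entering loop: for pos in range(6):

After execution: acc = 15
15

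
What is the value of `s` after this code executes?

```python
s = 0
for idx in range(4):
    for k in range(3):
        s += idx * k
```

Let's trace through this code step by step.

Initialize: s = 0
Entering loop: for idx in range(4):

After execution: s = 18
18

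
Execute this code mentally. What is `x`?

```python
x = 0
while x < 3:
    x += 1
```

Let's trace through this code step by step.

Initialize: x = 0
Entering loop: while x < 3:

After execution: x = 3
3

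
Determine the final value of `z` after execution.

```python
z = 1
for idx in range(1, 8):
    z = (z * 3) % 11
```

Let's trace through this code step by step.

Initialize: z = 1
Entering loop: for idx in range(1, 8):

After execution: z = 9
9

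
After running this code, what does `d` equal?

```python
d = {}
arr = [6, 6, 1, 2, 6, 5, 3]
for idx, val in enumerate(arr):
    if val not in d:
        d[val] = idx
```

Let's trace through this code step by step.

Initialize: d = {}
Initialize: arr = [6, 6, 1, 2, 6, 5, 3]
Entering loop: for idx, val in enumerate(arr):

After execution: d = {6: 0, 1: 2, 2: 3, 5: 5, 3: 6}
{6: 0, 1: 2, 2: 3, 5: 5, 3: 6}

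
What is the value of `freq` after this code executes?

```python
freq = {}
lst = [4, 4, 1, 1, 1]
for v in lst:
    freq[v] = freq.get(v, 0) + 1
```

Let's trace through this code step by step.

Initialize: freq = {}
Initialize: lst = [4, 4, 1, 1, 1]
Entering loop: for v in lst:

After execution: freq = {4: 2, 1: 3}
{4: 2, 1: 3}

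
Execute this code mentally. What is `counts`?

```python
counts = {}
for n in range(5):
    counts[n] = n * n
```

Let's trace through this code step by step.

Initialize: counts = {}
Entering loop: for n in range(5):

After execution: counts = {0: 0, 1: 1, 2: 4, 3: 9, 4: 16}
{0: 0, 1: 1, 2: 4, 3: 9, 4: 16}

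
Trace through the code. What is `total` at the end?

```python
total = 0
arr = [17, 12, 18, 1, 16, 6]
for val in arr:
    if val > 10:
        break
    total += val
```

Let's trace through this code step by step.

Initialize: total = 0
Initialize: arr = [17, 12, 18, 1, 16, 6]
Entering loop: for val in arr:

After execution: total = 0
0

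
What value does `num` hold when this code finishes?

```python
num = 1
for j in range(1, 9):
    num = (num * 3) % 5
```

Let's trace through this code step by step.

Initialize: num = 1
Entering loop: for j in range(1, 9):

After execution: num = 1
1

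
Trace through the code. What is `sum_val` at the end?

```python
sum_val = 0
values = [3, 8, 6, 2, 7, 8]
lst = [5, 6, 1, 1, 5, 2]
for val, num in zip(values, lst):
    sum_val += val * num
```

Let's trace through this code step by step.

Initialize: sum_val = 0
Initialize: values = [3, 8, 6, 2, 7, 8]
Initialize: lst = [5, 6, 1, 1, 5, 2]
Entering loop: for val, num in zip(values, lst):

After execution: sum_val = 122
122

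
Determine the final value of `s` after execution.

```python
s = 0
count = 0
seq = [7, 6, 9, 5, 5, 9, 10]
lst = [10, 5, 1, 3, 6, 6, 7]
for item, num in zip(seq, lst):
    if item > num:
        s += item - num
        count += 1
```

Let's trace through this code step by step.

Initialize: s = 0
Initialize: count = 0
Initialize: seq = [7, 6, 9, 5, 5, 9, 10]
Initialize: lst = [10, 5, 1, 3, 6, 6, 7]
Entering loop: for item, num in zip(seq, lst):

After execution: s = 17
17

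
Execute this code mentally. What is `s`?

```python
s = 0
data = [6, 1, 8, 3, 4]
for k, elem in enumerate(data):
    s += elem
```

Let's trace through this code step by step.

Initialize: s = 0
Initialize: data = [6, 1, 8, 3, 4]
Entering loop: for k, elem in enumerate(data):

After execution: s = 22
22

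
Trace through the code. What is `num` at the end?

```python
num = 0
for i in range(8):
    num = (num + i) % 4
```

Let's trace through this code step by step.

Initialize: num = 0
Entering loop: for i in range(8):

After execution: num = 0
0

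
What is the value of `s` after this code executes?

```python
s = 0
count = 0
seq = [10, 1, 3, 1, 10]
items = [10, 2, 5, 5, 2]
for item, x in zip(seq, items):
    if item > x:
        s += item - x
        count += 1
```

Let's trace through this code step by step.

Initialize: s = 0
Initialize: count = 0
Initialize: seq = [10, 1, 3, 1, 10]
Initialize: items = [10, 2, 5, 5, 2]
Entering loop: for item, x in zip(seq, items):

After execution: s = 8
8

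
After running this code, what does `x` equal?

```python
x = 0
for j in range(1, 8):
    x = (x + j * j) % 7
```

Let's trace through this code step by step.

Initialize: x = 0
Entering loop: for j in range(1, 8):

After execution: x = 0
0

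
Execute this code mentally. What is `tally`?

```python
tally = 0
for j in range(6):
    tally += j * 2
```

Let's trace through this code step by step.

Initialize: tally = 0
Entering loop: for j in range(6):

After execution: tally = 30
30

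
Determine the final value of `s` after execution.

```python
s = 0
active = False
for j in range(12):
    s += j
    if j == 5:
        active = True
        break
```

Let's trace through this code step by step.

Initialize: s = 0
Initialize: active = False
Entering loop: for j in range(12):

After execution: s = 15
15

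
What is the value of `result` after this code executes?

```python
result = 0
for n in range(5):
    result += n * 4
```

Let's trace through this code step by step.

Initialize: result = 0
Entering loop: for n in range(5):

After execution: result = 40
40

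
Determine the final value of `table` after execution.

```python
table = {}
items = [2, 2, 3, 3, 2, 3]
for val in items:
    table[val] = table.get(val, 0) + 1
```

Let's trace through this code step by step.

Initialize: table = {}
Initialize: items = [2, 2, 3, 3, 2, 3]
Entering loop: for val in items:

After execution: table = {2: 3, 3: 3}
{2: 3, 3: 3}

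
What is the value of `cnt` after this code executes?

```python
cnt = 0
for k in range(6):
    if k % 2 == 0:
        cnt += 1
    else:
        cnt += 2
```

Let's trace through this code step by step.

Initialize: cnt = 0
Entering loop: for k in range(6):

After execution: cnt = 9
9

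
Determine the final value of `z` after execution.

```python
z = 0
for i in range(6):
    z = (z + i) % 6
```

Let's trace through this code step by step.

Initialize: z = 0
Entering loop: for i in range(6):

After execution: z = 3
3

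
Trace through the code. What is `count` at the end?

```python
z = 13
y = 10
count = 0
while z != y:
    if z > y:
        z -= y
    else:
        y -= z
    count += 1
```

Let's trace through this code step by step.

Initialize: z = 13
Initialize: y = 10
Initialize: count = 0
Entering loop: while z != y:

After execution: count = 6
6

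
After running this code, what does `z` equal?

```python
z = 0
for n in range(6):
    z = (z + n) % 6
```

Let's trace through this code step by step.

Initialize: z = 0
Entering loop: for n in range(6):

After execution: z = 3
3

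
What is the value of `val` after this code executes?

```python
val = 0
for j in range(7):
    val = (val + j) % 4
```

Let's trace through this code step by step.

Initialize: val = 0
Entering loop: for j in range(7):

After execution: val = 1
1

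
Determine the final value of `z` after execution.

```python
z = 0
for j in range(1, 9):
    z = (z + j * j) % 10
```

Let's trace through this code step by step.

Initialize: z = 0
Entering loop: for j in range(1, 9):

After execution: z = 4
4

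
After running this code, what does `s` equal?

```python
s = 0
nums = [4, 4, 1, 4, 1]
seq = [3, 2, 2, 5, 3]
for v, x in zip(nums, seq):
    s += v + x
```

Let's trace through this code step by step.

Initialize: s = 0
Initialize: nums = [4, 4, 1, 4, 1]
Initialize: seq = [3, 2, 2, 5, 3]
Entering loop: for v, x in zip(nums, seq):

After execution: s = 29
29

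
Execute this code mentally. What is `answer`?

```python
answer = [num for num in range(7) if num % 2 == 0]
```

Let's trace through this code step by step.

Initialize: answer = [num for num in range(7) if num % 2 == 0]

After execution: answer = [0, 2, 4, 6]
[0, 2, 4, 6]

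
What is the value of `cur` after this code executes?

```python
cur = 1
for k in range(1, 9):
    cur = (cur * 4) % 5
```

Let's trace through this code step by step.

Initialize: cur = 1
Entering loop: for k in range(1, 9):

After execution: cur = 1
1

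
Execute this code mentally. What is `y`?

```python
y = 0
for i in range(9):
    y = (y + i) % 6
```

Let's trace through this code step by step.

Initialize: y = 0
Entering loop: for i in range(9):

After execution: y = 0
0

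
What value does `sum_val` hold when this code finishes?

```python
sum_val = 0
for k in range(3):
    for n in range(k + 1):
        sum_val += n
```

Let's trace through this code step by step.

Initialize: sum_val = 0
Entering loop: for k in range(3):

After execution: sum_val = 4
4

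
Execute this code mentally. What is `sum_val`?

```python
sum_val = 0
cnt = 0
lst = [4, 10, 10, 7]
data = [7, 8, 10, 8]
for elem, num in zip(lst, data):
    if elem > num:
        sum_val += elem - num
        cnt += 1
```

Let's trace through this code step by step.

Initialize: sum_val = 0
Initialize: cnt = 0
Initialize: lst = [4, 10, 10, 7]
Initialize: data = [7, 8, 10, 8]
Entering loop: for elem, num in zip(lst, data):

After execution: sum_val = 2
2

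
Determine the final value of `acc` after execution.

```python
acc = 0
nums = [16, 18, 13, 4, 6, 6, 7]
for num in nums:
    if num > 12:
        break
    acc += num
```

Let's trace through this code step by step.

Initialize: acc = 0
Initialize: nums = [16, 18, 13, 4, 6, 6, 7]
Entering loop: for num in nums:

After execution: acc = 0
0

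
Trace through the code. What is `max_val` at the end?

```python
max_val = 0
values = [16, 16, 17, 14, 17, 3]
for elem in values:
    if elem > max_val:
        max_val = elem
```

Let's trace through this code step by step.

Initialize: max_val = 0
Initialize: values = [16, 16, 17, 14, 17, 3]
Entering loop: for elem in values:

After execution: max_val = 17
17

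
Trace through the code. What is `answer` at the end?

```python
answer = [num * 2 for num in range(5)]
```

Let's trace through this code step by step.

Initialize: answer = [num * 2 for num in range(5)]

After execution: answer = [0, 2, 4, 6, 8]
[0, 2, 4, 6, 8]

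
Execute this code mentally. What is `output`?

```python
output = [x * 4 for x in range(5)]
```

Let's trace through this code step by step.

Initialize: output = [x * 4 for x in range(5)]

After execution: output = [0, 4, 8, 12, 16]
[0, 4, 8, 12, 16]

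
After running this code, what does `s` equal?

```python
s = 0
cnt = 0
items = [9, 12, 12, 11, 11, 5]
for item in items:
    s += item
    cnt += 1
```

Let's trace through this code step by step.

Initialize: s = 0
Initialize: cnt = 0
Initialize: items = [9, 12, 12, 11, 11, 5]
Entering loop: for item in items:

After execution: s = 60
60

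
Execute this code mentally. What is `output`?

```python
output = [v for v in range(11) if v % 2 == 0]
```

Let's trace through this code step by step.

Initialize: output = [v for v in range(11) if v % 2 == 0]

After execution: output = [0, 2, 4, 6, 8, 10]
[0, 2, 4, 6, 8, 10]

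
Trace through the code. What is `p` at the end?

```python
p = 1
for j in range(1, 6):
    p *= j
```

Let's trace through this code step by step.

Initialize: p = 1
Entering loop: for j in range(1, 6):

After execution: p = 120
120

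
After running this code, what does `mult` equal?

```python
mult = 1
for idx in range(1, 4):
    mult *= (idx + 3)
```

Let's trace through this code step by step.

Initialize: mult = 1
Entering loop: for idx in range(1, 4):

After execution: mult = 120
120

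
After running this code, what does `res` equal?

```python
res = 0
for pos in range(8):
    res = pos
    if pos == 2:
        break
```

Let's trace through this code step by step.

Initialize: res = 0
Entering loop: for pos in range(8):

After execution: res = 2
2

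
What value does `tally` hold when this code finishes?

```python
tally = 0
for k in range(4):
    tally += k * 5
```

Let's trace through this code step by step.

Initialize: tally = 0
Entering loop: for k in range(4):

After execution: tally = 30
30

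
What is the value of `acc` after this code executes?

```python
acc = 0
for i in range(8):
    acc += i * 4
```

Let's trace through this code step by step.

Initialize: acc = 0
Entering loop: for i in range(8):

After execution: acc = 112
112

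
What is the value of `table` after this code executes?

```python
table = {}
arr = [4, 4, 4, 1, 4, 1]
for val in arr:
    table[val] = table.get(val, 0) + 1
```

Let's trace through this code step by step.

Initialize: table = {}
Initialize: arr = [4, 4, 4, 1, 4, 1]
Entering loop: for val in arr:

After execution: table = {4: 4, 1: 2}
{4: 4, 1: 2}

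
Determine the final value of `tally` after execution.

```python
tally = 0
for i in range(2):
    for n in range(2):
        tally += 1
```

Let's trace through this code step by step.

Initialize: tally = 0
Entering loop: for i in range(2):

After execution: tally = 4
4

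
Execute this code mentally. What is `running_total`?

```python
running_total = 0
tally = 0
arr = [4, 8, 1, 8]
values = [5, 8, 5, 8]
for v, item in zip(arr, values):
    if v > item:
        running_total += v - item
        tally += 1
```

Let's trace through this code step by step.

Initialize: running_total = 0
Initialize: tally = 0
Initialize: arr = [4, 8, 1, 8]
Initialize: values = [5, 8, 5, 8]
Entering loop: for v, item in zip(arr, values):

After execution: running_total = 0
0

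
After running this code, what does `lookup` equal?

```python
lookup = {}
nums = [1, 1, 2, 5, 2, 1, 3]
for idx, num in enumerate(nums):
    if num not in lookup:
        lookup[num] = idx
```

Let's trace through this code step by step.

Initialize: lookup = {}
Initialize: nums = [1, 1, 2, 5, 2, 1, 3]
Entering loop: for idx, num in enumerate(nums):

After execution: lookup = {1: 0, 2: 2, 5: 3, 3: 6}
{1: 0, 2: 2, 5: 3, 3: 6}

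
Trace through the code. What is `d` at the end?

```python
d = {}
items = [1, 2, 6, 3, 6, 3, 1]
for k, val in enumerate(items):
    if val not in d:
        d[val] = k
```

Let's trace through this code step by step.

Initialize: d = {}
Initialize: items = [1, 2, 6, 3, 6, 3, 1]
Entering loop: for k, val in enumerate(items):

After execution: d = {1: 0, 2: 1, 6: 2, 3: 3}
{1: 0, 2: 1, 6: 2, 3: 3}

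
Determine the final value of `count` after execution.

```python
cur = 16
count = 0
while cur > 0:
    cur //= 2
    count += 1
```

Let's trace through this code step by step.

Initialize: cur = 16
Initialize: count = 0
Entering loop: while cur > 0:

After execution: count = 5
5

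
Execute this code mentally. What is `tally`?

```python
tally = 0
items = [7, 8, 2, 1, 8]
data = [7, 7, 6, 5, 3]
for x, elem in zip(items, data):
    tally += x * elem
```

Let's trace through this code step by step.

Initialize: tally = 0
Initialize: items = [7, 8, 2, 1, 8]
Initialize: data = [7, 7, 6, 5, 3]
Entering loop: for x, elem in zip(items, data):

After execution: tally = 146
146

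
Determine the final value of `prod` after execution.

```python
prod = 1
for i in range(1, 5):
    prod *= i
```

Let's trace through this code step by step.

Initialize: prod = 1
Entering loop: for i in range(1, 5):

After execution: prod = 24
24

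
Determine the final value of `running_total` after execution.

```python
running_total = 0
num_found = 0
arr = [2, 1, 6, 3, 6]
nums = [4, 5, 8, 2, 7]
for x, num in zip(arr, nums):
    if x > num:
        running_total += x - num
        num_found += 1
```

Let's trace through this code step by step.

Initialize: running_total = 0
Initialize: num_found = 0
Initialize: arr = [2, 1, 6, 3, 6]
Initialize: nums = [4, 5, 8, 2, 7]
Entering loop: for x, num in zip(arr, nums):

After execution: running_total = 1
1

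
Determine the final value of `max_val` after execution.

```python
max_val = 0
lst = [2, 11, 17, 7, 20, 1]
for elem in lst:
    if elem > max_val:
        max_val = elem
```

Let's trace through this code step by step.

Initialize: max_val = 0
Initialize: lst = [2, 11, 17, 7, 20, 1]
Entering loop: for elem in lst:

After execution: max_val = 20
20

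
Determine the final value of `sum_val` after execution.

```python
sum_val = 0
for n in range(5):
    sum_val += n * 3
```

Let's trace through this code step by step.

Initialize: sum_val = 0
Entering loop: for n in range(5):

After execution: sum_val = 30
30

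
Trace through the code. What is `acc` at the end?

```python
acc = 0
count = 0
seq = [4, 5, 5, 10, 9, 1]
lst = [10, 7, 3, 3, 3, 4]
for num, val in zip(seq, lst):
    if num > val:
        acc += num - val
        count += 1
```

Let's trace through this code step by step.

Initialize: acc = 0
Initialize: count = 0
Initialize: seq = [4, 5, 5, 10, 9, 1]
Initialize: lst = [10, 7, 3, 3, 3, 4]
Entering loop: for num, val in zip(seq, lst):

After execution: acc = 15
15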